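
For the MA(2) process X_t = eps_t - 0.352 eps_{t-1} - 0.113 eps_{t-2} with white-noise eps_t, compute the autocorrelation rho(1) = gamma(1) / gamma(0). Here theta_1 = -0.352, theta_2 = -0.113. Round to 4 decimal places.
\rho(1) = -0.2747

For an MA(q) process with theta_0 = 1, the autocovariance is
  gamma(k) = sigma^2 * sum_{i=0..q-k} theta_i * theta_{i+k},
and rho(k) = gamma(k) / gamma(0). Sigma^2 cancels.
  numerator   = (1)*(-0.352) + (-0.352)*(-0.113) = -0.312224.
  denominator = (1)^2 + (-0.352)^2 + (-0.113)^2 = 1.136673.
  rho(1) = -0.312224 / 1.136673 = -0.2747.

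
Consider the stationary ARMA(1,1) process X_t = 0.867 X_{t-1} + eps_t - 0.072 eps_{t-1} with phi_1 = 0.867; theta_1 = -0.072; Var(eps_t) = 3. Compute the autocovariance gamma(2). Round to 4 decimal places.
\gamma(2) = 7.8076

Multiply the model equation by X_{t-k} and take expectations. With theta_0 = psi_0 = 1 and psi_j the MA(infinity) weights, this gives
  gamma(k) - sum_i phi_i gamma(k-i) = c_k,
  c_k = sigma^2 * sum_{j=k..q} theta_j psi_{j-k}   (c_k = 0 for k > q),
using gamma(-m) = gamma(m).
psi-weights needed (psi_j = theta_j + sum_i phi_i psi_{j-i}):
  psi_1 = theta_1 + phi_1 = -0.072 + (0.867) = 0.795
Right-hand sides:
  c_0 = sigma^2 (1 + theta_1 psi_1) = 3 * (1 + (-0.072)(0.795)) = 3 * 0.94276 = 2.82828
  c_1 = sigma^2 theta_1 = 3 * (-0.072) = -0.216
  c_2 = 0
Equations for k = 0 and k = 1 (AR order 1):
  gamma(0) = phi_1 gamma(1) + c_0
  gamma(1) = phi_1 gamma(0) + c_1
Substituting the second into the first: gamma(0) (1 - phi_1^2) = c_0 + phi_1 c_1, so
  gamma(0) = (c_0 + phi_1 c_1) / (1 - phi_1^2) = (2.82828 + (0.867)(-0.216)) / (1 - (0.867)^2) = 2.641008 / 0.248311 = 10.635888.
  gamma(1) = phi_1 gamma(0) + c_1 = (0.867)(10.635888) + (-0.216) = 9.005315.
For k = 2 (> q): gamma(2) = phi_1 gamma(1) = (0.867)(9.005315) = 7.807608.
Therefore gamma(2) = 7.8076 (to 4 decimal places).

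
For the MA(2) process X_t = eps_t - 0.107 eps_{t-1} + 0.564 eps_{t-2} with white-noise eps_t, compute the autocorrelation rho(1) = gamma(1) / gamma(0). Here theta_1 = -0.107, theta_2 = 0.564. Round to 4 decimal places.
\rho(1) = -0.1259

For an MA(q) process with theta_0 = 1, the autocovariance is
  gamma(k) = sigma^2 * sum_{i=0..q-k} theta_i * theta_{i+k},
and rho(k) = gamma(k) / gamma(0). Sigma^2 cancels.
  numerator   = (1)*(-0.107) + (-0.107)*(0.564) = -0.167348.
  denominator = (1)^2 + (-0.107)^2 + (0.564)^2 = 1.329545.
  rho(1) = -0.167348 / 1.329545 = -0.1259.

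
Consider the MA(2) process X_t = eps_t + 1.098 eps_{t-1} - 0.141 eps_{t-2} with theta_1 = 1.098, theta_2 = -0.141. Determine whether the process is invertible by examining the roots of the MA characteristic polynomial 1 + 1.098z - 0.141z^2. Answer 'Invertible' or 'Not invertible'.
\text{Not invertible}

The MA(q) characteristic polynomial is P(z) = 1 + 1.098z - 0.141z^2.
Invertibility requires all roots to lie outside the unit circle, i.e. |z| > 1 for every root.
Set 1 + (1.098) z + (-0.141) z^2 = 0, i.e. a z^2 + b z + c = 0 with a = -0.141, b = 1.098, c = 1.
Discriminant D = b^2 - 4ac = (1.098)^2 - 4*(-0.141)*1 = 1.205604 - (-0.564) = 1.769604.
D >= 0, so the roots are real: z = (-b +/- sqrt(D)) / (2a) = (-1.098 +/- 1.330265) / (-0.282).
  z_1 = (-1.098 + 1.330265) / (-0.282) = -0.8236,   |z_1| = 0.8236.
  z_2 = (-1.098 - 1.330265) / (-0.282) = 8.6109,   |z_2| = 8.6109.
Moduli of all roots: 0.8236, 8.6109.
All moduli strictly greater than 1? No.
Verdict: Not invertible.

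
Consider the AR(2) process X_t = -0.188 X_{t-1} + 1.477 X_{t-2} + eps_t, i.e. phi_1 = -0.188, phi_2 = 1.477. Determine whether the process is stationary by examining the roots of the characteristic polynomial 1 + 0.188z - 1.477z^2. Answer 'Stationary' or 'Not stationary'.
\text{Not stationary}

The AR(p) characteristic polynomial is P(z) = 1 + 0.188z - 1.477z^2.
Stationarity requires all roots to lie outside the unit circle, i.e. |z| > 1 for every root.
Set 1 + (0.188) z + (-1.477) z^2 = 0, i.e. a z^2 + b z + c = 0 with a = -1.477, b = 0.188, c = 1.
Discriminant D = b^2 - 4ac = (0.188)^2 - 4*(-1.477)*1 = 0.035344 - (-5.908) = 5.943344.
D >= 0, so the roots are real: z = (-b +/- sqrt(D)) / (2a) = (-0.188 +/- 2.437897) / (-2.954).
  z_1 = (-0.188 + 2.437897) / (-2.954) = -0.7616,   |z_1| = 0.7616.
  z_2 = (-0.188 - 2.437897) / (-2.954) = 0.8889,   |z_2| = 0.8889.
Moduli of all roots: 0.7616, 0.8889.
All moduli strictly greater than 1? No.
Verdict: Not stationary.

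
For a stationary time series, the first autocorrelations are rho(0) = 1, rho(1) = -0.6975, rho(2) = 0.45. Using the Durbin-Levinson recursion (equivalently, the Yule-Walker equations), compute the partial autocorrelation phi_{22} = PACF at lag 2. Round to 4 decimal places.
\phi_{22} = -0.0711

The PACF at lag k is phi_{kk}, the last component of the solution
to the Yule-Walker system G_k phi = r_k where
  (G_k)_{ij} = rho(|i - j|), (r_k)_i = rho(i), i,j = 1..k.
Equivalently, Durbin-Levinson gives phi_{kk} iteratively:
  phi_{11} = rho(1)
  phi_{kk} = [rho(k) - sum_{j=1..k-1} phi_{k-1,j} rho(k-j)]
            / [1 - sum_{j=1..k-1} phi_{k-1,j} rho(j)],
  phi_{k,j} = phi_{k-1,j} - phi_{kk} phi_{k-1,k-j},  j = 1..k-1.
Step k = 1:
  phi_11 = rho(1) = -0.6975.
Step k = 2:
  phi_22 = [rho(2) - phi_11 rho(1)] / [1 - phi_11 rho(1)] = [0.45 - (-0.6975)(-0.6975)] / [1 - (-0.6975)(-0.6975)]
         = -0.03650625 / 0.51349375 = -0.0711.
Therefore phi_{22} = -0.0711.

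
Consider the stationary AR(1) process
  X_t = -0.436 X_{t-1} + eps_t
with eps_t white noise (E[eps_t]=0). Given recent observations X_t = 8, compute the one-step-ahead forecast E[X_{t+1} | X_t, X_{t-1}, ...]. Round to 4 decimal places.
E[X_{t+1} \mid \mathcal F_t] = -3.4880

For an AR(p) model X_t = c + sum_i phi_i X_{t-i} + eps_t, the
one-step-ahead conditional mean is
  E[X_{t+1} | X_t, ...] = c + sum_i phi_i X_{t+1-i}.
Substitute known values:
  E[X_{t+1} | ...] = (-0.436) * (8)
                   = -3.4880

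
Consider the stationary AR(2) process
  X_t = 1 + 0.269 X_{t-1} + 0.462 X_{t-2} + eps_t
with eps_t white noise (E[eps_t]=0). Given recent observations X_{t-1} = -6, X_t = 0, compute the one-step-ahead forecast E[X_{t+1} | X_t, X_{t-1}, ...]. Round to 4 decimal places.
E[X_{t+1} \mid \mathcal F_t] = -1.7720

For an AR(p) model X_t = c + sum_i phi_i X_{t-i} + eps_t, the
one-step-ahead conditional mean is
  E[X_{t+1} | X_t, ...] = c + sum_i phi_i X_{t+1-i}.
Substitute known values:
  E[X_{t+1} | ...] = 1 + (0.269) * (0) + (0.462) * (-6)
                   = -1.7720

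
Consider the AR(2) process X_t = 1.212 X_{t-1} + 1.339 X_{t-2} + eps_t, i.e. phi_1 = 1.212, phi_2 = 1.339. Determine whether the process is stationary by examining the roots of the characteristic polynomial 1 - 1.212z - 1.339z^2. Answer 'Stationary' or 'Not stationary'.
\text{Not stationary}

The AR(p) characteristic polynomial is P(z) = 1 - 1.212z - 1.339z^2.
Stationarity requires all roots to lie outside the unit circle, i.e. |z| > 1 for every root.
Set 1 + (-1.212) z + (-1.339) z^2 = 0, i.e. a z^2 + b z + c = 0 with a = -1.339, b = -1.212, c = 1.
Discriminant D = b^2 - 4ac = (-1.212)^2 - 4*(-1.339)*1 = 1.468944 - (-5.356) = 6.824944.
D >= 0, so the roots are real: z = (-b +/- sqrt(D)) / (2a) = (1.212 +/- 2.612459) / (-2.678).
  z_1 = (1.212 + 2.612459) / (-2.678) = -1.4281,   |z_1| = 1.4281.
  z_2 = (1.212 - 2.612459) / (-2.678) = 0.5229,   |z_2| = 0.5229.
Moduli of all roots: 1.4281, 0.5229.
All moduli strictly greater than 1? No.
Verdict: Not stationary.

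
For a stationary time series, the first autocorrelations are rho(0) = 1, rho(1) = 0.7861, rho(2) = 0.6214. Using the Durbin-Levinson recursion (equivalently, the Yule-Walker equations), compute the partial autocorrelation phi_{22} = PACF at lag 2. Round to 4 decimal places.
\phi_{22} = 0.0090

The PACF at lag k is phi_{kk}, the last component of the solution
to the Yule-Walker system G_k phi = r_k where
  (G_k)_{ij} = rho(|i - j|), (r_k)_i = rho(i), i,j = 1..k.
Equivalently, Durbin-Levinson gives phi_{kk} iteratively:
  phi_{11} = rho(1)
  phi_{kk} = [rho(k) - sum_{j=1..k-1} phi_{k-1,j} rho(k-j)]
            / [1 - sum_{j=1..k-1} phi_{k-1,j} rho(j)],
  phi_{k,j} = phi_{k-1,j} - phi_{kk} phi_{k-1,k-j},  j = 1..k-1.
Step k = 1:
  phi_11 = rho(1) = 0.7861.
Step k = 2:
  phi_22 = [rho(2) - phi_11 rho(1)] / [1 - phi_11 rho(1)] = [0.6214 - (0.7861)(0.7861)] / [1 - (0.7861)(0.7861)]
         = 0.00344679 / 0.38204679 = 0.009.
Therefore phi_{22} = 0.0090.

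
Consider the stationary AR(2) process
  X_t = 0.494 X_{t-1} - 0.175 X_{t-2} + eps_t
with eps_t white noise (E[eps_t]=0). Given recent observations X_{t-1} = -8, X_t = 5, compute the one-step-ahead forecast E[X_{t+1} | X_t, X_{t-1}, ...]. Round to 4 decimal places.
E[X_{t+1} \mid \mathcal F_t] = 3.8700

For an AR(p) model X_t = c + sum_i phi_i X_{t-i} + eps_t, the
one-step-ahead conditional mean is
  E[X_{t+1} | X_t, ...] = c + sum_i phi_i X_{t+1-i}.
Substitute known values:
  E[X_{t+1} | ...] = (0.494) * (5) + (-0.175) * (-8)
                   = 3.8700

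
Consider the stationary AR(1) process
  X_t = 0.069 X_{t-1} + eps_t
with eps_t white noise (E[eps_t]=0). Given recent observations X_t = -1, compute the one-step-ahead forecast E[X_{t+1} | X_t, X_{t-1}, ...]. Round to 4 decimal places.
E[X_{t+1} \mid \mathcal F_t] = -0.0690

For an AR(p) model X_t = c + sum_i phi_i X_{t-i} + eps_t, the
one-step-ahead conditional mean is
  E[X_{t+1} | X_t, ...] = c + sum_i phi_i X_{t+1-i}.
Substitute known values:
  E[X_{t+1} | ...] = (0.069) * (-1)
                   = -0.0690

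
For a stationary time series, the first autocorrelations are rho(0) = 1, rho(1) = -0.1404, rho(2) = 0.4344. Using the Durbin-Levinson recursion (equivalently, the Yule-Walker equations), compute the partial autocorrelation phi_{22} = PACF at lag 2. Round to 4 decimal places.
\phi_{22} = 0.4230

The PACF at lag k is phi_{kk}, the last component of the solution
to the Yule-Walker system G_k phi = r_k where
  (G_k)_{ij} = rho(|i - j|), (r_k)_i = rho(i), i,j = 1..k.
Equivalently, Durbin-Levinson gives phi_{kk} iteratively:
  phi_{11} = rho(1)
  phi_{kk} = [rho(k) - sum_{j=1..k-1} phi_{k-1,j} rho(k-j)]
            / [1 - sum_{j=1..k-1} phi_{k-1,j} rho(j)],
  phi_{k,j} = phi_{k-1,j} - phi_{kk} phi_{k-1,k-j},  j = 1..k-1.
Step k = 1:
  phi_11 = rho(1) = -0.1404.
Step k = 2:
  phi_22 = [rho(2) - phi_11 rho(1)] / [1 - phi_11 rho(1)] = [0.4344 - (-0.1404)(-0.1404)] / [1 - (-0.1404)(-0.1404)]
         = 0.41468784 / 0.98028784 = 0.423.
Therefore phi_{22} = 0.4230.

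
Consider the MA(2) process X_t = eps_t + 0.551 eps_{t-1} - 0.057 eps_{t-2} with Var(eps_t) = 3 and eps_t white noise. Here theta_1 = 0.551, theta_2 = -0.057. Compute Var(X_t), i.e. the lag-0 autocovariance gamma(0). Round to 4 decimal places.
\gamma(0) = 3.9206

For an MA(q) process X_t = eps_t + sum_i theta_i eps_{t-i} with
Var(eps_t) = sigma^2, the variance is
  gamma(0) = sigma^2 * (1 + sum_i theta_i^2).
  sum_i theta_i^2 = (0.551)^2 + (-0.057)^2 = 0.303601 + 0.003249 = 0.30685.
  gamma(0) = 3 * (1 + 0.30685) = 3 * 1.30685 = 3.92055, which rounds to 3.9206.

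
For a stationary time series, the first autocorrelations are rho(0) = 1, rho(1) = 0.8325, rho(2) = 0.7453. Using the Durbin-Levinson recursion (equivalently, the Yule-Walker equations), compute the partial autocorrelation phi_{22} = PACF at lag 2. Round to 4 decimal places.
\phi_{22} = 0.1702

The PACF at lag k is phi_{kk}, the last component of the solution
to the Yule-Walker system G_k phi = r_k where
  (G_k)_{ij} = rho(|i - j|), (r_k)_i = rho(i), i,j = 1..k.
Equivalently, Durbin-Levinson gives phi_{kk} iteratively:
  phi_{11} = rho(1)
  phi_{kk} = [rho(k) - sum_{j=1..k-1} phi_{k-1,j} rho(k-j)]
            / [1 - sum_{j=1..k-1} phi_{k-1,j} rho(j)],
  phi_{k,j} = phi_{k-1,j} - phi_{kk} phi_{k-1,k-j},  j = 1..k-1.
Step k = 1:
  phi_11 = rho(1) = 0.8325.
Step k = 2:
  phi_22 = [rho(2) - phi_11 rho(1)] / [1 - phi_11 rho(1)] = [0.7453 - (0.8325)(0.8325)] / [1 - (0.8325)(0.8325)]
         = 0.05224375 / 0.30694375 = 0.1702.
Therefore phi_{22} = 0.1702.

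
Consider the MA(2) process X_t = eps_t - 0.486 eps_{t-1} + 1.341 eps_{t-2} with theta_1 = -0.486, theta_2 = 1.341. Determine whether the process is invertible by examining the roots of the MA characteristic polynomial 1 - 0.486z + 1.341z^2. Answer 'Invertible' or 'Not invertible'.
\text{Not invertible}

The MA(q) characteristic polynomial is P(z) = 1 - 0.486z + 1.341z^2.
Invertibility requires all roots to lie outside the unit circle, i.e. |z| > 1 for every root.
Set 1 + (-0.486) z + (1.341) z^2 = 0, i.e. a z^2 + b z + c = 0 with a = 1.341, b = -0.486, c = 1.
Discriminant D = b^2 - 4ac = (-0.486)^2 - 4*(1.341)*1 = 0.236196 - (5.364) = -5.127804.
D < 0, so the roots are the complex-conjugate pair z = (-b +/- i sqrt(-D)) / (2a) = 0.1812 +/- 0.8443i.
For a conjugate pair |z|^2 = z * conj(z) = (product of roots) = c/a = 1/(1.341) = 0.745712, so |z| = sqrt(0.745712) = 0.8635 for both roots.
Moduli of all roots: 0.8635, 0.8635.
All moduli strictly greater than 1? No.
Verdict: Not invertible.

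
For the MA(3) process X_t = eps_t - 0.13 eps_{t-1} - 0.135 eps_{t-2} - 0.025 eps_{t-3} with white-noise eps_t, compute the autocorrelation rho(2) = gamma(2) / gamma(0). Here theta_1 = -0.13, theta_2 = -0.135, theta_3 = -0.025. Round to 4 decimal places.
\rho(2) = -0.1272

For an MA(q) process with theta_0 = 1, the autocovariance is
  gamma(k) = sigma^2 * sum_{i=0..q-k} theta_i * theta_{i+k},
and rho(k) = gamma(k) / gamma(0). Sigma^2 cancels.
  numerator   = (1)*(-0.135) + (-0.13)*(-0.025) = -0.13175.
  denominator = (1)^2 + (-0.13)^2 + (-0.135)^2 + (-0.025)^2 = 1.03575.
  rho(2) = -0.13175 / 1.03575 = -0.1272.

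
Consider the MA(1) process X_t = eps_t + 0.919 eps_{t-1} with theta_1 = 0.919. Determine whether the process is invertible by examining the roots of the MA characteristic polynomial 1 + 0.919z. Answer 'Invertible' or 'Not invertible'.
\text{Invertible}

The MA(q) characteristic polynomial is P(z) = 1 + 0.919z.
Invertibility requires all roots to lie outside the unit circle, i.e. |z| > 1 for every root.
This is linear in z: 1 + (0.919) z = 0  =>  z = -1/(0.919) = -1.088139,  |z| = 1.088139.
Moduli of all roots: 1.0881.
All moduli strictly greater than 1? Yes.
Verdict: Invertible.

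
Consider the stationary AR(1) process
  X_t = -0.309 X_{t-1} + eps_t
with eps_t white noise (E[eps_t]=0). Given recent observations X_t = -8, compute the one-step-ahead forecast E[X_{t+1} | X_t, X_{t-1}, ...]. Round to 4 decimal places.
E[X_{t+1} \mid \mathcal F_t] = 2.4720

For an AR(p) model X_t = c + sum_i phi_i X_{t-i} + eps_t, the
one-step-ahead conditional mean is
  E[X_{t+1} | X_t, ...] = c + sum_i phi_i X_{t+1-i}.
Substitute known values:
  E[X_{t+1} | ...] = (-0.309) * (-8)
                   = 2.4720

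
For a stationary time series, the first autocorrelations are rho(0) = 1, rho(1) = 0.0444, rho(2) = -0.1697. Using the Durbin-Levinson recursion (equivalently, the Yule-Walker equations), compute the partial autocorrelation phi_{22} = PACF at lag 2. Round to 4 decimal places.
\phi_{22} = -0.1720

The PACF at lag k is phi_{kk}, the last component of the solution
to the Yule-Walker system G_k phi = r_k where
  (G_k)_{ij} = rho(|i - j|), (r_k)_i = rho(i), i,j = 1..k.
Equivalently, Durbin-Levinson gives phi_{kk} iteratively:
  phi_{11} = rho(1)
  phi_{kk} = [rho(k) - sum_{j=1..k-1} phi_{k-1,j} rho(k-j)]
            / [1 - sum_{j=1..k-1} phi_{k-1,j} rho(j)],
  phi_{k,j} = phi_{k-1,j} - phi_{kk} phi_{k-1,k-j},  j = 1..k-1.
Step k = 1:
  phi_11 = rho(1) = 0.0444.
Step k = 2:
  phi_22 = [rho(2) - phi_11 rho(1)] / [1 - phi_11 rho(1)] = [-0.1697 - (0.0444)(0.0444)] / [1 - (0.0444)(0.0444)]
         = -0.17167136 / 0.99802864 = -0.172.
Therefore phi_{22} = -0.1720.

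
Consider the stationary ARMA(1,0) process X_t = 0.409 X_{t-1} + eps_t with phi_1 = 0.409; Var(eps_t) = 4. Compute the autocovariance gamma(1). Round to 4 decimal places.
\gamma(1) = 1.9646

Multiply the model equation by X_{t-k} and take expectations. With theta_0 = psi_0 = 1 and psi_j the MA(infinity) weights, this gives
  gamma(k) - sum_i phi_i gamma(k-i) = c_k,
  c_k = sigma^2 * sum_{j=k..q} theta_j psi_{j-k}   (c_k = 0 for k > q),
using gamma(-m) = gamma(m).
Pure AR (q = 0): c_0 = sigma^2 = 4, c_k = 0 for k >= 1.
Equations for k = 0 and k = 1 (AR order 1):
  gamma(0) = phi_1 gamma(1) + c_0
  gamma(1) = phi_1 gamma(0) + c_1
Substituting the second into the first: gamma(0) (1 - phi_1^2) = c_0 + phi_1 c_1, so
  gamma(0) = c_0 / (1 - phi_1^2) = 4 / (1 - (0.409)^2) = 4 / 0.832719 = 4.803541.
  gamma(1) = phi_1 gamma(0) = (0.409)(4.803541) = 1.964648.
Therefore gamma(1) = 1.9646 (to 4 decimal places).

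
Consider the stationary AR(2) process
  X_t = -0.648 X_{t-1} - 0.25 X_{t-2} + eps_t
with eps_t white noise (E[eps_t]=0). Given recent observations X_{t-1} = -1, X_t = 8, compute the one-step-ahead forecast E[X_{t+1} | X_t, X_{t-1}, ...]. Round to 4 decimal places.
E[X_{t+1} \mid \mathcal F_t] = -4.9340

For an AR(p) model X_t = c + sum_i phi_i X_{t-i} + eps_t, the
one-step-ahead conditional mean is
  E[X_{t+1} | X_t, ...] = c + sum_i phi_i X_{t+1-i}.
Substitute known values:
  E[X_{t+1} | ...] = (-0.648) * (8) + (-0.25) * (-1)
                   = -4.9340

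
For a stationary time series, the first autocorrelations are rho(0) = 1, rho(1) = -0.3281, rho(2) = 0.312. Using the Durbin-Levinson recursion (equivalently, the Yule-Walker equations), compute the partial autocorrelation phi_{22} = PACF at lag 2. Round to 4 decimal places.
\phi_{22} = 0.2290

The PACF at lag k is phi_{kk}, the last component of the solution
to the Yule-Walker system G_k phi = r_k where
  (G_k)_{ij} = rho(|i - j|), (r_k)_i = rho(i), i,j = 1..k.
Equivalently, Durbin-Levinson gives phi_{kk} iteratively:
  phi_{11} = rho(1)
  phi_{kk} = [rho(k) - sum_{j=1..k-1} phi_{k-1,j} rho(k-j)]
            / [1 - sum_{j=1..k-1} phi_{k-1,j} rho(j)],
  phi_{k,j} = phi_{k-1,j} - phi_{kk} phi_{k-1,k-j},  j = 1..k-1.
Step k = 1:
  phi_11 = rho(1) = -0.3281.
Step k = 2:
  phi_22 = [rho(2) - phi_11 rho(1)] / [1 - phi_11 rho(1)] = [0.312 - (-0.3281)(-0.3281)] / [1 - (-0.3281)(-0.3281)]
         = 0.20435039 / 0.89235039 = 0.229.
Therefore phi_{22} = 0.2290.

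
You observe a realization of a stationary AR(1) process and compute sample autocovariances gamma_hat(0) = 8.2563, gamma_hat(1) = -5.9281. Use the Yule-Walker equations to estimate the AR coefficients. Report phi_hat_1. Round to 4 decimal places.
\hat\phi_{1} = -0.7180

The Yule-Walker equations for an AR(p) process read, in matrix form,
  Gamma_p phi = r_p,   with   (Gamma_p)_{ij} = gamma(|i - j|),
                       (r_p)_i = gamma(i),   i,j = 1..p.
Substitute the sample gammas (Toeplitz matrix and right-hand side of size 1):
  Gamma_p = [[8.2563]]
  r_p     = [-5.9281]
With p = 1 this is the single equation gamma(0) phi_1 = gamma(1):
  phi_hat_1 = gamma(1) / gamma(0) = -5.9281 / 8.2563 = -0.7180.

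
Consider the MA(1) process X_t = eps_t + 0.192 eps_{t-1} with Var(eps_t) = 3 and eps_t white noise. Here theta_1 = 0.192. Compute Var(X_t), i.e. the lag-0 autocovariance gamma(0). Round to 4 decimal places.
\gamma(0) = 3.1106

For an MA(q) process X_t = eps_t + sum_i theta_i eps_{t-i} with
Var(eps_t) = sigma^2, the variance is
  gamma(0) = sigma^2 * (1 + sum_i theta_i^2).
  sum_i theta_i^2 = (0.192)^2 = 0.036864.
  gamma(0) = 3 * (1 + 0.036864) = 3 * 1.036864 = 3.110592, which rounds to 3.1106.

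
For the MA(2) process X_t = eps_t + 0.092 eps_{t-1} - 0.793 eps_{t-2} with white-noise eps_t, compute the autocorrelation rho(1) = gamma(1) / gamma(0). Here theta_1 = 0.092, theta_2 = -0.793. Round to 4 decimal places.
\rho(1) = 0.0116

For an MA(q) process with theta_0 = 1, the autocovariance is
  gamma(k) = sigma^2 * sum_{i=0..q-k} theta_i * theta_{i+k},
and rho(k) = gamma(k) / gamma(0). Sigma^2 cancels.
  numerator   = (1)*(0.092) + (0.092)*(-0.793) = 0.019044.
  denominator = (1)^2 + (0.092)^2 + (-0.793)^2 = 1.637313.
  rho(1) = 0.019044 / 1.637313 = 0.0116.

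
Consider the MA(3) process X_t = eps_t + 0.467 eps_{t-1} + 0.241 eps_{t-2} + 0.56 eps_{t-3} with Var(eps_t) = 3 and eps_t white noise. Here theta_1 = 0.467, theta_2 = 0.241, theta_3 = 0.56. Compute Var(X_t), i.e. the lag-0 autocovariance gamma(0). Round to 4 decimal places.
\gamma(0) = 4.7693

For an MA(q) process X_t = eps_t + sum_i theta_i eps_{t-i} with
Var(eps_t) = sigma^2, the variance is
  gamma(0) = sigma^2 * (1 + sum_i theta_i^2).
  sum_i theta_i^2 = (0.467)^2 + (0.241)^2 + (0.56)^2 = 0.218089 + 0.058081 + 0.3136 = 0.58977.
  gamma(0) = 3 * (1 + 0.58977) = 3 * 1.58977 = 4.76931, which rounds to 4.7693.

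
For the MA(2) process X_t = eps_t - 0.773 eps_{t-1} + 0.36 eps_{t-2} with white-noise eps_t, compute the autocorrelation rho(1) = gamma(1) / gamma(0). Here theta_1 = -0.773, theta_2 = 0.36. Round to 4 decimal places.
\rho(1) = -0.6087

For an MA(q) process with theta_0 = 1, the autocovariance is
  gamma(k) = sigma^2 * sum_{i=0..q-k} theta_i * theta_{i+k},
and rho(k) = gamma(k) / gamma(0). Sigma^2 cancels.
  numerator   = (1)*(-0.773) + (-0.773)*(0.36) = -1.05128.
  denominator = (1)^2 + (-0.773)^2 + (0.36)^2 = 1.727129.
  rho(1) = -1.05128 / 1.727129 = -0.6087.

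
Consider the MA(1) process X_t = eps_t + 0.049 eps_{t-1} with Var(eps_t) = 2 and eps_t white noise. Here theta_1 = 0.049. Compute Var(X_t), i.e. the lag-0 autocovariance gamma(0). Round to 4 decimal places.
\gamma(0) = 2.0048

For an MA(q) process X_t = eps_t + sum_i theta_i eps_{t-i} with
Var(eps_t) = sigma^2, the variance is
  gamma(0) = sigma^2 * (1 + sum_i theta_i^2).
  sum_i theta_i^2 = (0.049)^2 = 0.002401.
  gamma(0) = 2 * (1 + 0.002401) = 2 * 1.002401 = 2.004802, which rounds to 2.0048.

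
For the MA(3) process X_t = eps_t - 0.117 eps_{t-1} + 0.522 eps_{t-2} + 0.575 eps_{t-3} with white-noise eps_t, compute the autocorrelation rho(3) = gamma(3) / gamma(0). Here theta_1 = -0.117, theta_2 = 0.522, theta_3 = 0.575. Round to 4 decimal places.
\rho(3) = 0.3556

For an MA(q) process with theta_0 = 1, the autocovariance is
  gamma(k) = sigma^2 * sum_{i=0..q-k} theta_i * theta_{i+k},
and rho(k) = gamma(k) / gamma(0). Sigma^2 cancels.
  numerator   = (1)*(0.575) = 0.575.
  denominator = (1)^2 + (-0.117)^2 + (0.522)^2 + (0.575)^2 = 1.616798.
  rho(3) = 0.575 / 1.616798 = 0.3556.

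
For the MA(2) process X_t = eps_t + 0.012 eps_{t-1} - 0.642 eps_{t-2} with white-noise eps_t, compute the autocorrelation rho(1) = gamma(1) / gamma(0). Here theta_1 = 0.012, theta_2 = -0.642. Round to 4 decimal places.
\rho(1) = 0.0030

For an MA(q) process with theta_0 = 1, the autocovariance is
  gamma(k) = sigma^2 * sum_{i=0..q-k} theta_i * theta_{i+k},
and rho(k) = gamma(k) / gamma(0). Sigma^2 cancels.
  numerator   = (1)*(0.012) + (0.012)*(-0.642) = 0.004296.
  denominator = (1)^2 + (0.012)^2 + (-0.642)^2 = 1.412308.
  rho(1) = 0.004296 / 1.412308 = 0.0030.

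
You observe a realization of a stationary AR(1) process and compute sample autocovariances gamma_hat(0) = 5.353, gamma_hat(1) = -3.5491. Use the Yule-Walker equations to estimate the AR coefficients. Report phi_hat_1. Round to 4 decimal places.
\hat\phi_{1} = -0.6630

The Yule-Walker equations for an AR(p) process read, in matrix form,
  Gamma_p phi = r_p,   with   (Gamma_p)_{ij} = gamma(|i - j|),
                       (r_p)_i = gamma(i),   i,j = 1..p.
Substitute the sample gammas (Toeplitz matrix and right-hand side of size 1):
  Gamma_p = [[5.353]]
  r_p     = [-3.5491]
With p = 1 this is the single equation gamma(0) phi_1 = gamma(1):
  phi_hat_1 = gamma(1) / gamma(0) = -3.5491 / 5.353 = -0.6630.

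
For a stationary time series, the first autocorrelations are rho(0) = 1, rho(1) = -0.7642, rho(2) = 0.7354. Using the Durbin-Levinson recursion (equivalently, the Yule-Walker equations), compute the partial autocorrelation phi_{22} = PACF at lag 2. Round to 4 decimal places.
\phi_{22} = 0.3639

The PACF at lag k is phi_{kk}, the last component of the solution
to the Yule-Walker system G_k phi = r_k where
  (G_k)_{ij} = rho(|i - j|), (r_k)_i = rho(i), i,j = 1..k.
Equivalently, Durbin-Levinson gives phi_{kk} iteratively:
  phi_{11} = rho(1)
  phi_{kk} = [rho(k) - sum_{j=1..k-1} phi_{k-1,j} rho(k-j)]
            / [1 - sum_{j=1..k-1} phi_{k-1,j} rho(j)],
  phi_{k,j} = phi_{k-1,j} - phi_{kk} phi_{k-1,k-j},  j = 1..k-1.
Step k = 1:
  phi_11 = rho(1) = -0.7642.
Step k = 2:
  phi_22 = [rho(2) - phi_11 rho(1)] / [1 - phi_11 rho(1)] = [0.7354 - (-0.7642)(-0.7642)] / [1 - (-0.7642)(-0.7642)]
         = 0.15139836 / 0.41599836 = 0.3639.
Therefore phi_{22} = 0.3639.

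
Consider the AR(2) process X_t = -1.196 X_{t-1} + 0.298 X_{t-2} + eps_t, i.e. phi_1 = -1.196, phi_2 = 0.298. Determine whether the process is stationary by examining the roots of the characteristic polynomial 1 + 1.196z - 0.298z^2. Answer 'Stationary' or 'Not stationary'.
\text{Not stationary}

The AR(p) characteristic polynomial is P(z) = 1 + 1.196z - 0.298z^2.
Stationarity requires all roots to lie outside the unit circle, i.e. |z| > 1 for every root.
Set 1 + (1.196) z + (-0.298) z^2 = 0, i.e. a z^2 + b z + c = 0 with a = -0.298, b = 1.196, c = 1.
Discriminant D = b^2 - 4ac = (1.196)^2 - 4*(-0.298)*1 = 1.430416 - (-1.192) = 2.622416.
D >= 0, so the roots are real: z = (-b +/- sqrt(D)) / (2a) = (-1.196 +/- 1.619388) / (-0.596).
  z_1 = (-1.196 + 1.619388) / (-0.596) = -0.7104,   |z_1| = 0.7104.
  z_2 = (-1.196 - 1.619388) / (-0.596) = 4.7238,   |z_2| = 4.7238.
Moduli of all roots: 0.7104, 4.7238.
All moduli strictly greater than 1? No.
Verdict: Not stationary.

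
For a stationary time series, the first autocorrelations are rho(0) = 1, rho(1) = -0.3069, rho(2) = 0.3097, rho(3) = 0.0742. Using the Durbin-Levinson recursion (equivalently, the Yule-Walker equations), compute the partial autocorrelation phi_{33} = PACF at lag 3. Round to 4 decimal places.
\phi_{33} = 0.2570

The PACF at lag k is phi_{kk}, the last component of the solution
to the Yule-Walker system G_k phi = r_k where
  (G_k)_{ij} = rho(|i - j|), (r_k)_i = rho(i), i,j = 1..k.
Equivalently, Durbin-Levinson gives phi_{kk} iteratively:
  phi_{11} = rho(1)
  phi_{kk} = [rho(k) - sum_{j=1..k-1} phi_{k-1,j} rho(k-j)]
            / [1 - sum_{j=1..k-1} phi_{k-1,j} rho(j)],
  phi_{k,j} = phi_{k-1,j} - phi_{kk} phi_{k-1,k-j},  j = 1..k-1.
Step k = 1:
  phi_11 = rho(1) = -0.3069.
Step k = 2:
  phi_22 = [rho(2) - phi_11 rho(1)] / [1 - phi_11 rho(1)] = [0.3097 - (-0.3069)(-0.3069)] / [1 - (-0.3069)(-0.3069)]
         = 0.21551239 / 0.90581239 = 0.237922.
  Update: phi_21 = phi_11 - phi_22 phi_11 = -0.3069 - (0.237922)(-0.3069) = -0.233882.
Step k = 3:
  phi_33 = [rho(3) - phi_21 rho(2) - phi_22 rho(1)] / [1 - phi_21 rho(1) - phi_22 rho(2)]
    numerator   = 0.0742 - (-0.233882)(0.3097) - (0.237922)(-0.3069) = 0.21965136
    denominator = 1 - (-0.233882)(-0.3069) - (0.237922)(0.3097) = 0.85453732
  phi_33 = 0.21965136 / 0.85453732 = 0.257.
Therefore phi_{33} = 0.2570.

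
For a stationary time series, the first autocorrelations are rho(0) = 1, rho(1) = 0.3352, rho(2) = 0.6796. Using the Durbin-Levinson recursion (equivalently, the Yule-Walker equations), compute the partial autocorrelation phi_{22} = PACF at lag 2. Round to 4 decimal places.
\phi_{22} = 0.6390

The PACF at lag k is phi_{kk}, the last component of the solution
to the Yule-Walker system G_k phi = r_k where
  (G_k)_{ij} = rho(|i - j|), (r_k)_i = rho(i), i,j = 1..k.
Equivalently, Durbin-Levinson gives phi_{kk} iteratively:
  phi_{11} = rho(1)
  phi_{kk} = [rho(k) - sum_{j=1..k-1} phi_{k-1,j} rho(k-j)]
            / [1 - sum_{j=1..k-1} phi_{k-1,j} rho(j)],
  phi_{k,j} = phi_{k-1,j} - phi_{kk} phi_{k-1,k-j},  j = 1..k-1.
Step k = 1:
  phi_11 = rho(1) = 0.3352.
Step k = 2:
  phi_22 = [rho(2) - phi_11 rho(1)] / [1 - phi_11 rho(1)] = [0.6796 - (0.3352)(0.3352)] / [1 - (0.3352)(0.3352)]
         = 0.56724096 / 0.88764096 = 0.639.
Therefore phi_{22} = 0.6390.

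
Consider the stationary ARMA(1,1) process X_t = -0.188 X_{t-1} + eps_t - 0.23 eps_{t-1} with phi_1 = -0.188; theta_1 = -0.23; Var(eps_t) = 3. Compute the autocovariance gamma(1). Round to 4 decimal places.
\gamma(1) = -1.3562

Multiply the model equation by X_{t-k} and take expectations. With theta_0 = psi_0 = 1 and psi_j the MA(infinity) weights, this gives
  gamma(k) - sum_i phi_i gamma(k-i) = c_k,
  c_k = sigma^2 * sum_{j=k..q} theta_j psi_{j-k}   (c_k = 0 for k > q),
using gamma(-m) = gamma(m).
psi-weights needed (psi_j = theta_j + sum_i phi_i psi_{j-i}):
  psi_1 = theta_1 + phi_1 = -0.23 + (-0.188) = -0.418
Right-hand sides:
  c_0 = sigma^2 (1 + theta_1 psi_1) = 3 * (1 + (-0.23)(-0.418)) = 3 * 1.09614 = 3.28842
  c_1 = sigma^2 theta_1 = 3 * (-0.23) = -0.69
  c_2 = 0
Equations for k = 0 and k = 1 (AR order 1):
  gamma(0) = phi_1 gamma(1) + c_0
  gamma(1) = phi_1 gamma(0) + c_1
Substituting the second into the first: gamma(0) (1 - phi_1^2) = c_0 + phi_1 c_1, so
  gamma(0) = (c_0 + phi_1 c_1) / (1 - phi_1^2) = (3.28842 + (-0.188)(-0.69)) / (1 - (-0.188)^2) = 3.41814 / 0.964656 = 3.543377.
  gamma(1) = phi_1 gamma(0) + c_1 = (-0.188)(3.543377) + (-0.69) = -1.356155.
Therefore gamma(1) = -1.3562 (to 4 decimal places).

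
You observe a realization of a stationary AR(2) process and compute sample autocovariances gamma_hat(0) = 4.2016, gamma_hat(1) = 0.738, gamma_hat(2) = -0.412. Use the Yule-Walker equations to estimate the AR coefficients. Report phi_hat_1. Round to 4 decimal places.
\hat\phi_{1} = 0.1990

The Yule-Walker equations for an AR(p) process read, in matrix form,
  Gamma_p phi = r_p,   with   (Gamma_p)_{ij} = gamma(|i - j|),
                       (r_p)_i = gamma(i),   i,j = 1..p.
Substitute the sample gammas (Toeplitz matrix and right-hand side of size 2):
  Gamma_p = [[4.2016, 0.738], [0.738, 4.2016]]
  r_p     = [0.738, -0.412]
Written out:
  4.2016 phi_1 + 0.738 phi_2 = 0.738
  0.738 phi_1 + 4.2016 phi_2 = -0.412
Solve by Cramer's rule:
  det = gamma(0)^2 - gamma(1)^2 = (4.2016)^2 - (0.738)^2 = 17.65344256 - 0.544644 = 17.10879856
  phi_hat_1 = [gamma(1) gamma(0) - gamma(1) gamma(2)] / det = [(0.738)(4.2016) - (0.738)(-0.412)] / 17.10879856 = 3.4048368 / 17.10879856 = 0.199
  phi_hat_2 = [gamma(0) gamma(2) - gamma(1)^2] / det = [(4.2016)(-0.412) - (0.738)^2] / 17.10879856 = -2.2757032 / 17.10879856 = -0.133
So phi_hat = [0.1990, -0.1330].
Therefore phi_hat_1 = 0.1990.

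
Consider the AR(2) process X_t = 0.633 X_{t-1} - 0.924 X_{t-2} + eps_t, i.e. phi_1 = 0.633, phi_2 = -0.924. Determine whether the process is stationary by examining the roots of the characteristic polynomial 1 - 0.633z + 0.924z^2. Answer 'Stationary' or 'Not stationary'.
\text{Stationary}

The AR(p) characteristic polynomial is P(z) = 1 - 0.633z + 0.924z^2.
Stationarity requires all roots to lie outside the unit circle, i.e. |z| > 1 for every root.
Set 1 + (-0.633) z + (0.924) z^2 = 0, i.e. a z^2 + b z + c = 0 with a = 0.924, b = -0.633, c = 1.
Discriminant D = b^2 - 4ac = (-0.633)^2 - 4*(0.924)*1 = 0.400689 - (3.696) = -3.295311.
D < 0, so the roots are the complex-conjugate pair z = (-b +/- i sqrt(-D)) / (2a) = 0.3425 +/- 0.9823i.
For a conjugate pair |z|^2 = z * conj(z) = (product of roots) = c/a = 1/(0.924) = 1.082251, so |z| = sqrt(1.082251) = 1.0403 for both roots.
Moduli of all roots: 1.0403, 1.0403.
All moduli strictly greater than 1? Yes.
Verdict: Stationary.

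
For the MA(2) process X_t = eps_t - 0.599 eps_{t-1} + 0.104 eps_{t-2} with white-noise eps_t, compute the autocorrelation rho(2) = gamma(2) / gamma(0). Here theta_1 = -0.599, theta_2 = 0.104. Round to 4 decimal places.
\rho(2) = 0.0759

For an MA(q) process with theta_0 = 1, the autocovariance is
  gamma(k) = sigma^2 * sum_{i=0..q-k} theta_i * theta_{i+k},
and rho(k) = gamma(k) / gamma(0). Sigma^2 cancels.
  numerator   = (1)*(0.104) = 0.104.
  denominator = (1)^2 + (-0.599)^2 + (0.104)^2 = 1.369617.
  rho(2) = 0.104 / 1.369617 = 0.0759.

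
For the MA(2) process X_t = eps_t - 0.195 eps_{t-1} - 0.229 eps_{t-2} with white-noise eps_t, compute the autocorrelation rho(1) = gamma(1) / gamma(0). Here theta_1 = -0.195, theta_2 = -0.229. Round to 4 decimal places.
\rho(1) = -0.1379

For an MA(q) process with theta_0 = 1, the autocovariance is
  gamma(k) = sigma^2 * sum_{i=0..q-k} theta_i * theta_{i+k},
and rho(k) = gamma(k) / gamma(0). Sigma^2 cancels.
  numerator   = (1)*(-0.195) + (-0.195)*(-0.229) = -0.150345.
  denominator = (1)^2 + (-0.195)^2 + (-0.229)^2 = 1.090466.
  rho(1) = -0.150345 / 1.090466 = -0.1379.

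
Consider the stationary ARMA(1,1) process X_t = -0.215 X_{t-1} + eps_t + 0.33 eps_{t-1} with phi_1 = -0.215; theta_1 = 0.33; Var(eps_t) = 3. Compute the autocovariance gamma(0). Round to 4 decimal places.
\gamma(0) = 3.0416

Multiply the model equation by X_{t-k} and take expectations. With theta_0 = psi_0 = 1 and psi_j the MA(infinity) weights, this gives
  gamma(k) - sum_i phi_i gamma(k-i) = c_k,
  c_k = sigma^2 * sum_{j=k..q} theta_j psi_{j-k}   (c_k = 0 for k > q),
using gamma(-m) = gamma(m).
psi-weights needed (psi_j = theta_j + sum_i phi_i psi_{j-i}):
  psi_1 = theta_1 + phi_1 = 0.33 + (-0.215) = 0.115
Right-hand sides:
  c_0 = sigma^2 (1 + theta_1 psi_1) = 3 * (1 + (0.33)(0.115)) = 3 * 1.03795 = 3.11385
  c_1 = sigma^2 theta_1 = 3 * (0.33) = 0.99
  c_2 = 0
Equations for k = 0 and k = 1 (AR order 1):
  gamma(0) = phi_1 gamma(1) + c_0
  gamma(1) = phi_1 gamma(0) + c_1
Substituting the second into the first: gamma(0) (1 - phi_1^2) = c_0 + phi_1 c_1, so
  gamma(0) = (c_0 + phi_1 c_1) / (1 - phi_1^2) = (3.11385 + (-0.215)(0.99)) / (1 - (-0.215)^2) = 2.901 / 0.953775 = 3.041598.
Therefore gamma(0) = 3.0416 (to 4 decimal places).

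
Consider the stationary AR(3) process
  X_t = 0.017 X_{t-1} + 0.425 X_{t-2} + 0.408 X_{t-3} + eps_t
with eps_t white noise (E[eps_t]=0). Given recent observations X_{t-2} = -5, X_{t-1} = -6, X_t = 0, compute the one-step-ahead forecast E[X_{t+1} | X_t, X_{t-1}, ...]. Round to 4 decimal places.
E[X_{t+1} \mid \mathcal F_t] = -4.5900

For an AR(p) model X_t = c + sum_i phi_i X_{t-i} + eps_t, the
one-step-ahead conditional mean is
  E[X_{t+1} | X_t, ...] = c + sum_i phi_i X_{t+1-i}.
Substitute known values:
  E[X_{t+1} | ...] = (0.017) * (0) + (0.425) * (-6) + (0.408) * (-5)
                   = -4.5900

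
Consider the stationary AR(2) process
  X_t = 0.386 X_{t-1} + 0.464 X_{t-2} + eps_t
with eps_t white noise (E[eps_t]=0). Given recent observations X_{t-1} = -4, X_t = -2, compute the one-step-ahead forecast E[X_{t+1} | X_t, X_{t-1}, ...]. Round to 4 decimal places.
E[X_{t+1} \mid \mathcal F_t] = -2.6280

For an AR(p) model X_t = c + sum_i phi_i X_{t-i} + eps_t, the
one-step-ahead conditional mean is
  E[X_{t+1} | X_t, ...] = c + sum_i phi_i X_{t+1-i}.
Substitute known values:
  E[X_{t+1} | ...] = (0.386) * (-2) + (0.464) * (-4)
                   = -2.6280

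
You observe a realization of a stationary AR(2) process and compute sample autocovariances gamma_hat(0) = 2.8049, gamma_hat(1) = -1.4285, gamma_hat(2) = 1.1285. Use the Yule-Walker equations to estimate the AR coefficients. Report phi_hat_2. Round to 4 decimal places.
\hat\phi_{2} = 0.1930

The Yule-Walker equations for an AR(p) process read, in matrix form,
  Gamma_p phi = r_p,   with   (Gamma_p)_{ij} = gamma(|i - j|),
                       (r_p)_i = gamma(i),   i,j = 1..p.
Substitute the sample gammas (Toeplitz matrix and right-hand side of size 2):
  Gamma_p = [[2.8049, -1.4285], [-1.4285, 2.8049]]
  r_p     = [-1.4285, 1.1285]
Written out:
  2.8049 phi_1 - 1.4285 phi_2 = -1.4285
  -1.4285 phi_1 + 2.8049 phi_2 = 1.1285
Solve by Cramer's rule:
  det = gamma(0)^2 - gamma(1)^2 = (2.8049)^2 - (-1.4285)^2 = 7.86746401 - 2.04061225 = 5.82685176
  phi_hat_1 = [gamma(1) gamma(0) - gamma(1) gamma(2)] / det = [(-1.4285)(2.8049) - (-1.4285)(1.1285)] / 5.82685176 = -2.3947374 / 5.82685176 = -0.411
  phi_hat_2 = [gamma(0) gamma(2) - gamma(1)^2] / det = [(2.8049)(1.1285) - (-1.4285)^2] / 5.82685176 = 1.1247174 / 5.82685176 = 0.193
So phi_hat = [-0.4110, 0.1930].
Therefore phi_hat_2 = 0.1930.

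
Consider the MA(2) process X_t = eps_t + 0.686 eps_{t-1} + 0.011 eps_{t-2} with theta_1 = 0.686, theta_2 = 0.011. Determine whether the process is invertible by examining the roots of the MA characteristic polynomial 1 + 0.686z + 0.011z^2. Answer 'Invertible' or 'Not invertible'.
\text{Invertible}

The MA(q) characteristic polynomial is P(z) = 1 + 0.686z + 0.011z^2.
Invertibility requires all roots to lie outside the unit circle, i.e. |z| > 1 for every root.
Set 1 + (0.686) z + (0.011) z^2 = 0, i.e. a z^2 + b z + c = 0 with a = 0.011, b = 0.686, c = 1.
Discriminant D = b^2 - 4ac = (0.686)^2 - 4*(0.011)*1 = 0.470596 - (0.044) = 0.426596.
D >= 0, so the roots are real: z = (-b +/- sqrt(D)) / (2a) = (-0.686 +/- 0.653143) / (0.022).
  z_1 = (-0.686 + 0.653143) / (0.022) = -1.4935,   |z_1| = 1.4935.
  z_2 = (-0.686 - 0.653143) / (0.022) = -60.8701,   |z_2| = 60.8701.
Moduli of all roots: 1.4935, 60.8701.
All moduli strictly greater than 1? Yes.
Verdict: Invertible.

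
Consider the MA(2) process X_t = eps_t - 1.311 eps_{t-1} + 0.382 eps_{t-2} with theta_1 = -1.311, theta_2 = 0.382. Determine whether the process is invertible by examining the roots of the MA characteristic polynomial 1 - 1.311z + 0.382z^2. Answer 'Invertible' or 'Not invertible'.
\text{Invertible}

The MA(q) characteristic polynomial is P(z) = 1 - 1.311z + 0.382z^2.
Invertibility requires all roots to lie outside the unit circle, i.e. |z| > 1 for every root.
Set 1 + (-1.311) z + (0.382) z^2 = 0, i.e. a z^2 + b z + c = 0 with a = 0.382, b = -1.311, c = 1.
Discriminant D = b^2 - 4ac = (-1.311)^2 - 4*(0.382)*1 = 1.718721 - (1.528) = 0.190721.
D >= 0, so the roots are real: z = (-b +/- sqrt(D)) / (2a) = (1.311 +/- 0.436716) / (0.764).
  z_1 = (1.311 + 0.436716) / (0.764) = 2.2876,   |z_1| = 2.2876.
  z_2 = (1.311 - 0.436716) / (0.764) = 1.1444,   |z_2| = 1.1444.
Moduli of all roots: 2.2876, 1.1444.
All moduli strictly greater than 1? Yes.
Verdict: Invertible.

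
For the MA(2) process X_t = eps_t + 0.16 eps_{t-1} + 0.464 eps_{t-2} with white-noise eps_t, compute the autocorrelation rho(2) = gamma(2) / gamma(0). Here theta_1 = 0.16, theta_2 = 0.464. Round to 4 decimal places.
\rho(2) = 0.3739

For an MA(q) process with theta_0 = 1, the autocovariance is
  gamma(k) = sigma^2 * sum_{i=0..q-k} theta_i * theta_{i+k},
and rho(k) = gamma(k) / gamma(0). Sigma^2 cancels.
  numerator   = (1)*(0.464) = 0.464.
  denominator = (1)^2 + (0.16)^2 + (0.464)^2 = 1.240896.
  rho(2) = 0.464 / 1.240896 = 0.3739.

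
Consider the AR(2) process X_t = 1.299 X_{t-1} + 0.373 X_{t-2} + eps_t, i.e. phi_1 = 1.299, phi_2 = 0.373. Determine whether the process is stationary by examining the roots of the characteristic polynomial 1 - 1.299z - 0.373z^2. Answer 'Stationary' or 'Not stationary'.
\text{Not stationary}

The AR(p) characteristic polynomial is P(z) = 1 - 1.299z - 0.373z^2.
Stationarity requires all roots to lie outside the unit circle, i.e. |z| > 1 for every root.
Set 1 + (-1.299) z + (-0.373) z^2 = 0, i.e. a z^2 + b z + c = 0 with a = -0.373, b = -1.299, c = 1.
Discriminant D = b^2 - 4ac = (-1.299)^2 - 4*(-0.373)*1 = 1.687401 - (-1.492) = 3.179401.
D >= 0, so the roots are real: z = (-b +/- sqrt(D)) / (2a) = (1.299 +/- 1.783087) / (-0.746).
  z_1 = (1.299 + 1.783087) / (-0.746) = -4.1315,   |z_1| = 4.1315.
  z_2 = (1.299 - 1.783087) / (-0.746) = 0.6489,   |z_2| = 0.6489.
Moduli of all roots: 4.1315, 0.6489.
All moduli strictly greater than 1? No.
Verdict: Not stationary.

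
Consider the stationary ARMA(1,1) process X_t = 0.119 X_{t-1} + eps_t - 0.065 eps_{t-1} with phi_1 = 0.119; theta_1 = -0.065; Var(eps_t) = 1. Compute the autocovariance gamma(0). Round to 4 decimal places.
\gamma(0) = 1.0030

Multiply the model equation by X_{t-k} and take expectations. With theta_0 = psi_0 = 1 and psi_j the MA(infinity) weights, this gives
  gamma(k) - sum_i phi_i gamma(k-i) = c_k,
  c_k = sigma^2 * sum_{j=k..q} theta_j psi_{j-k}   (c_k = 0 for k > q),
using gamma(-m) = gamma(m).
psi-weights needed (psi_j = theta_j + sum_i phi_i psi_{j-i}):
  psi_1 = theta_1 + phi_1 = -0.065 + (0.119) = 0.054
Right-hand sides:
  c_0 = sigma^2 (1 + theta_1 psi_1) = 1 * (1 + (-0.065)(0.054)) = 1 * 0.99649 = 0.99649
  c_1 = sigma^2 theta_1 = 1 * (-0.065) = -0.065
  c_2 = 0
Equations for k = 0 and k = 1 (AR order 1):
  gamma(0) = phi_1 gamma(1) + c_0
  gamma(1) = phi_1 gamma(0) + c_1
Substituting the second into the first: gamma(0) (1 - phi_1^2) = c_0 + phi_1 c_1, so
  gamma(0) = (c_0 + phi_1 c_1) / (1 - phi_1^2) = (0.99649 + (0.119)(-0.065)) / (1 - (0.119)^2) = 0.988755 / 0.985839 = 1.002958.
Therefore gamma(0) = 1.0030 (to 4 decimal places).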